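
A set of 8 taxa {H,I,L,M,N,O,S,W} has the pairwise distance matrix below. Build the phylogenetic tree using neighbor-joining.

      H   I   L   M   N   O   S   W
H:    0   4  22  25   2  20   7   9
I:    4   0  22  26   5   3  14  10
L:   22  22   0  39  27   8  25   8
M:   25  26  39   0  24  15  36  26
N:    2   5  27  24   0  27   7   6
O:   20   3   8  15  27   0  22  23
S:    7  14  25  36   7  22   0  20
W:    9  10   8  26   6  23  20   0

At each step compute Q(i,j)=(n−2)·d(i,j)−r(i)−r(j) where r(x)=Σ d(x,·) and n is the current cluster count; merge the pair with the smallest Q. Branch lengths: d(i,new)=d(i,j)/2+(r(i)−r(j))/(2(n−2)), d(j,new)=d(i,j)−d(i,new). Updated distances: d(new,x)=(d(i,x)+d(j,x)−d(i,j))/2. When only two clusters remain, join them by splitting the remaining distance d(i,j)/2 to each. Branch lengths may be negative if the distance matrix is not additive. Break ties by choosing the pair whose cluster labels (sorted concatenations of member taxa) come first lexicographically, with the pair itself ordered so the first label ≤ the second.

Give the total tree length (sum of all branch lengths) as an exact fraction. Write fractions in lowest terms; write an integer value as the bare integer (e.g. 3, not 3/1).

3417/64

step 1: merge (L,O) at d=8, Q=-221; branch lengths L→27/4, O→5/4; new cluster LO
  updated: d(H,LO)=17, d(I,LO)=17/2, d(LO,M)=23, d(LO,N)=23, d(LO,S)=39/2, d(LO,W)=23/2
step 2: merge (LO,M) at d=23, Q=-295/2; branch lengths LO→23/4, M→69/4; new cluster LMO
  updated: d(H,LMO)=19/2, d(I,LMO)=23/4, d(LMO,N)=12, d(LMO,S)=65/4, d(LMO,W)=29/4
step 3: merge (LMO,W) at d=29/4, Q=-74; branch lengths LMO→55/16, W→61/16; new cluster LMOW
  updated: d(H,LMOW)=45/8, d(I,LMOW)=17/4, d(LMOW,N)=43/8, d(LMOW,S)=29/2
step 4: merge (I,LMOW) at d=17/4, Q=-177/4; branch lengths I→41/24, LMOW→61/24; new cluster ILMOW
  updated: d(H,ILMOW)=43/16, d(ILMOW,N)=49/16, d(ILMOW,S)=97/8
step 5: merge (H,ILMOW) at d=43/16, Q=-387/16; branch lengths H→-13/64, ILMOW→185/64; new cluster HILMOW
  updated: d(HILMOW,N)=19/16, d(HILMOW,S)=263/32
step 6: merge (HILMOW,N) at d=19/16, Q=-525/32; branch lengths HILMOW→77/64, N→-1/64; new cluster HILMNOW
  updated: d(HILMNOW,S)=449/64
step 7: merge (HILMNOW,S) at d=449/64; branch lengths HILMNOW→449/128, S→449/128; new cluster HILMNOSW
final tree: (((H:-13/64,(I:41/24,(((L:27/4,O:5/4):23/4,M:69/4):55/16,W:61/16):61/24):185/64):77/64,N:-1/64):449/128,S:449/128)
total length: 3417/64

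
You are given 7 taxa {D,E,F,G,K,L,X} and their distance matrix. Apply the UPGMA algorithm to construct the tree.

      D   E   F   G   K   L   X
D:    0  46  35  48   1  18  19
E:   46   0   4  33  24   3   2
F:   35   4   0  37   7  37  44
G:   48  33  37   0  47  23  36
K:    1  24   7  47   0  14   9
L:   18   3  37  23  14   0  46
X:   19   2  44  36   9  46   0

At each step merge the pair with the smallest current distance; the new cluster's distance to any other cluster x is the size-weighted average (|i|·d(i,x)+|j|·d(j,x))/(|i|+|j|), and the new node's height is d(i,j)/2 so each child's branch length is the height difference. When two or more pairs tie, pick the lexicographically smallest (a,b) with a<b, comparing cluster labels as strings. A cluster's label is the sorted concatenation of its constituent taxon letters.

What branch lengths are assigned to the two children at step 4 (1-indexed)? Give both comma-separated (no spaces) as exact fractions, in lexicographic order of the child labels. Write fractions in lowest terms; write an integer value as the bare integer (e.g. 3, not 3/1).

11,12

step 1: merge (D,K) at d=1; branch lengths D→1/2, K→1/2; new cluster DK
  updated: d(DK,E)=35, d(DK,F)=21, d(DK,G)=95/2, d(DK,L)=16, d(DK,X)=14
step 2: merge (E,X) at d=2; branch lengths E→1, X→1; new cluster EX
  updated: d(DK,EX)=49/2, d(EX,F)=24, d(EX,G)=69/2, d(EX,L)=49/2
step 3: merge (DK,L) at d=16; branch lengths DK→15/2, L→8; new cluster DKL
  updated: d(DKL,EX)=49/2, d(DKL,F)=79/3, d(DKL,G)=118/3
step 4: merge (EX,F) at d=24; branch lengths EX→11, F→12; new cluster EFX
  updated: d(DKL,EFX)=226/9, d(EFX,G)=106/3
step 5: merge (DKL,EFX) at d=226/9; branch lengths DKL→41/9, EFX→5/9; new cluster DEFKLX
  updated: d(DEFKLX,G)=112/3
step 6: merge (DEFKLX,G) at d=112/3; branch lengths DEFKLX→55/9, G→56/3; new cluster DEFGKLX
final tree: ((((D:1/2,K:1/2):15/2,L:8):41/9,((E:1,X:1):11,F:12):5/9):55/9,G:56/3)
total length: 1285/18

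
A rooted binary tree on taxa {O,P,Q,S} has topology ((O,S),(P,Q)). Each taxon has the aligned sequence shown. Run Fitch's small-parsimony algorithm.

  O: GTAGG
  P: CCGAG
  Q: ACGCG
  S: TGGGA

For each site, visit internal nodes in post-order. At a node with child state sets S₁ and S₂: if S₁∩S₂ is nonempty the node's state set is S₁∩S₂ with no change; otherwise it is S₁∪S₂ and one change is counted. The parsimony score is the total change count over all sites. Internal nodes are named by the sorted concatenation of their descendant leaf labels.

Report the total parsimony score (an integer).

9

OS@0: {G} ∪ {T} = {G,T} (union, +1)
PQ@0: {C} ∪ {A} = {A,C} (union, +1)
OPQS@0: {G,T} ∪ {A,C} = {A,C,G,T} (union, +1)
OS@1: {T} ∪ {G} = {G,T} (union, +1)
PQ@1: {C} ∩ {C} = {C} (intersection, +0)
OPQS@1: {G,T} ∪ {C} = {C,G,T} (union, +1)
OS@2: {A} ∪ {G} = {A,G} (union, +1)
PQ@2: {G} ∩ {G} = {G} (intersection, +0)
OPQS@2: {A,G} ∩ {G} = {G} (intersection, +0)
OS@3: {G} ∩ {G} = {G} (intersection, +0)
PQ@3: {A} ∪ {C} = {A,C} (union, +1)
OPQS@3: {G} ∪ {A,C} = {A,C,G} (union, +1)
OS@4: {G} ∪ {A} = {A,G} (union, +1)
PQ@4: {G} ∩ {G} = {G} (intersection, +0)
OPQS@4: {A,G} ∩ {G} = {G} (intersection, +0)
per-site changes: [3, 2, 1, 2, 1]; total = 9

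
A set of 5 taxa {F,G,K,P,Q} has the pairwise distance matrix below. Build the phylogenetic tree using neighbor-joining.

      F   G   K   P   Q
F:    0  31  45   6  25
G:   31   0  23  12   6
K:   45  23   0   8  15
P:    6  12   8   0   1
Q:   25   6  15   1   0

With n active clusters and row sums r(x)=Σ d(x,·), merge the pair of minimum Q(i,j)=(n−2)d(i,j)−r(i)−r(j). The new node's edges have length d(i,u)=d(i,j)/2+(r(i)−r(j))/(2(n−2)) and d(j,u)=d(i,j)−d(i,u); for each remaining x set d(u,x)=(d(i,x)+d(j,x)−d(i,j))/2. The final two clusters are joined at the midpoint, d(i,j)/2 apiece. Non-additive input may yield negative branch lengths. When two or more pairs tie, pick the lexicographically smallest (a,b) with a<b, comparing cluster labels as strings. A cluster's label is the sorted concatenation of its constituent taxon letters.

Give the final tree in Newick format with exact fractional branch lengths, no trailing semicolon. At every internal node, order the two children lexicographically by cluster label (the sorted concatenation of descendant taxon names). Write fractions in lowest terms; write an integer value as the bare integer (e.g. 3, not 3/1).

((((F:49/3,P:-31/3):75/8,K:113/8):15/8,G:57/8):-9/16,Q:-9/16)

iteration 1: select F,P (d=6, Q=-116); attach at lengths (49/3, -31/3); label the merged cluster FP
  updated: d(FP,G)=37/2, d(FP,K)=47/2, d(FP,Q)=10
iteration 2: select FP,K (d=47/2, Q=-133/2); attach at lengths (75/8, 113/8); label the merged cluster FKP
  updated: d(FKP,G)=9, d(FKP,Q)=3/4
iteration 3: select FKP,G (d=9, Q=-63/4); attach at lengths (15/8, 57/8); label the merged cluster FGKP
  updated: d(FGKP,Q)=-9/8
iteration 4: select FGKP,Q (d=-9/8); attach at lengths (-9/16, -9/16); label the merged cluster FGKPQ
final tree: ((((F:49/3,P:-31/3):75/8,K:113/8):15/8,G:57/8):-9/16,Q:-9/16)
total length: 299/8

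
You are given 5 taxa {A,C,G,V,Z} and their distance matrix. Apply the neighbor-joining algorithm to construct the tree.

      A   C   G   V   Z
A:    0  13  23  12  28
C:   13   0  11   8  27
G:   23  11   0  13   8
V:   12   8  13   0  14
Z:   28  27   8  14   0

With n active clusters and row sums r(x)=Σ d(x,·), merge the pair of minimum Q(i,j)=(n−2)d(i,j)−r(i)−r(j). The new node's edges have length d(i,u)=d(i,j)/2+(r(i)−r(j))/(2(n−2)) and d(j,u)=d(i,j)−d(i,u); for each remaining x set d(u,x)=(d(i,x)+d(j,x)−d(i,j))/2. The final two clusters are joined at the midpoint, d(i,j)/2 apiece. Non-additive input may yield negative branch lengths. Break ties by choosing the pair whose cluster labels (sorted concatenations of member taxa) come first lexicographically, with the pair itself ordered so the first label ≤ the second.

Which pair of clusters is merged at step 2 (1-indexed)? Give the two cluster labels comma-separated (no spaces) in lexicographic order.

iteration 1: select G,Z (d=8, Q=-108); attach at lengths (1/3, 23/3); label the merged cluster GZ
  updated: d(A,GZ)=43/2, d(C,GZ)=15, d(GZ,V)=19/2
iteration 2: select A,C (d=13, Q=-113/2); attach at lengths (73/8, 31/8); label the merged cluster AC
  updated: d(AC,GZ)=47/4, d(AC,V)=7/2
iteration 3: select AC,GZ (d=47/4, Q=-99/4); attach at lengths (23/8, 71/8); label the merged cluster ACGZ
  updated: d(ACGZ,V)=5/8
iteration 4: select ACGZ,V (d=5/8); attach at lengths (5/16, 5/16); label the merged cluster ACGVZ
final tree: (((A:73/8,C:31/8):23/8,(G:1/3,Z:23/3):71/8):5/16,V:5/16)
total length: 267/8

A,C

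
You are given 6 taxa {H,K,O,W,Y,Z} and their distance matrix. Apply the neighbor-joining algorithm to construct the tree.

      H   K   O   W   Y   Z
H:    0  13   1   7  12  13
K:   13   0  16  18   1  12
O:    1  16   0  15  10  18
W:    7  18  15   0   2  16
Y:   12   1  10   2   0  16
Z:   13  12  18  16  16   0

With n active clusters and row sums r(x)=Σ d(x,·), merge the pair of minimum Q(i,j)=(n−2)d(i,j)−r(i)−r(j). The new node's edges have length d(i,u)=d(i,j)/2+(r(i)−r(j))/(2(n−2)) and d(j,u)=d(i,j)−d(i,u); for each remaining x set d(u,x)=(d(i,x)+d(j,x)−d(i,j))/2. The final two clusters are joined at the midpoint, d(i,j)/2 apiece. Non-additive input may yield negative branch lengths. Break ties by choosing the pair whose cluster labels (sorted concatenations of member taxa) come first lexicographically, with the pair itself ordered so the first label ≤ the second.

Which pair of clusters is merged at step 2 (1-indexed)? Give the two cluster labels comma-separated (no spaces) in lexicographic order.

1. join H+O (d=1, Q=-102) ⇒ HO; edges |H|=-5/4, |O|=9/4
  updated: d(HO,K)=14, d(HO,W)=21/2, d(HO,Y)=21/2, d(HO,Z)=15
2. join K+Y (d=1, Q=-143/2) ⇒ KY; edges |K|=37/12, |Y|=-25/12
  updated: d(HO,KY)=47/4, d(KY,W)=19/2, d(KY,Z)=27/2
3. join HO+W (d=21/2, Q=-209/4) ⇒ HOW; edges |HO|=89/16, |W|=79/16
  updated: d(HOW,KY)=43/8, d(HOW,Z)=41/4
4. join HOW+KY (d=43/8, Q=-233/8) ⇒ HKOWY; edges |HOW|=17/16, |KY|=69/16
  updated: d(HKOWY,Z)=147/16
5. join HKOWY+Z (d=147/16) ⇒ HKOWYZ; edges |HKOWY|=147/32, |Z|=147/32
final tree: ((((H:-5/4,O:9/4):89/16,W:79/16):17/16,(K:37/12,Y:-25/12):69/16):147/32,Z:147/32)
total length: 433/16

K,Y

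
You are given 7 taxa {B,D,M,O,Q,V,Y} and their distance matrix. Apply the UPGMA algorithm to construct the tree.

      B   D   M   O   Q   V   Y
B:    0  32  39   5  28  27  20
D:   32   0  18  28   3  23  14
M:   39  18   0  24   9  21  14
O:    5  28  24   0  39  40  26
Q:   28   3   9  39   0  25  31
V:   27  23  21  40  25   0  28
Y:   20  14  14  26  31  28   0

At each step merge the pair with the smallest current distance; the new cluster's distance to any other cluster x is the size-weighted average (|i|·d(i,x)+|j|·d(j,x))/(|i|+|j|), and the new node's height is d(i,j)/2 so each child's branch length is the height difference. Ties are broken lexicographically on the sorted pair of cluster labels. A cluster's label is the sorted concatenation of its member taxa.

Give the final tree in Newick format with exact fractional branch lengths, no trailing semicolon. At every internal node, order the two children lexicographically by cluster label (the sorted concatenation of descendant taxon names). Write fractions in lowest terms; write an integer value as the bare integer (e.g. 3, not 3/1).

iteration 1: select D,Q (d=3); attach at lengths (3/2, 3/2); label the merged cluster DQ
  updated: d(B,DQ)=30, d(DQ,M)=27/2, d(DQ,O)=67/2, d(DQ,V)=24, d(DQ,Y)=45/2
iteration 2: select B,O (d=5); attach at lengths (5/2, 5/2); label the merged cluster BO
  updated: d(BO,DQ)=127/4, d(BO,M)=63/2, d(BO,V)=67/2, d(BO,Y)=23
iteration 3: select DQ,M (d=27/2); attach at lengths (21/4, 27/4); label the merged cluster DMQ
  updated: d(BO,DMQ)=95/3, d(DMQ,V)=23, d(DMQ,Y)=59/3
iteration 4: select DMQ,Y (d=59/3); attach at lengths (37/12, 59/6); label the merged cluster DMQY
  updated: d(BO,DMQY)=59/2, d(DMQY,V)=97/4
iteration 5: select DMQY,V (d=97/4); attach at lengths (55/24, 97/8); label the merged cluster DMQVY
  updated: d(BO,DMQVY)=303/10
iteration 6: select BO,DMQVY (d=303/10); attach at lengths (253/20, 121/40); label the merged cluster BDMOQVY
final tree: ((B:5/2,O:5/2):253/20,((((D:3/2,Q:3/2):21/4,M:27/4):37/12,Y:59/6):55/24,V:97/8):121/40)
total length: 7561/120

((B:5/2,O:5/2):253/20,((((D:3/2,Q:3/2):21/4,M:27/4):37/12,Y:59/6):55/24,V:97/8):121/40)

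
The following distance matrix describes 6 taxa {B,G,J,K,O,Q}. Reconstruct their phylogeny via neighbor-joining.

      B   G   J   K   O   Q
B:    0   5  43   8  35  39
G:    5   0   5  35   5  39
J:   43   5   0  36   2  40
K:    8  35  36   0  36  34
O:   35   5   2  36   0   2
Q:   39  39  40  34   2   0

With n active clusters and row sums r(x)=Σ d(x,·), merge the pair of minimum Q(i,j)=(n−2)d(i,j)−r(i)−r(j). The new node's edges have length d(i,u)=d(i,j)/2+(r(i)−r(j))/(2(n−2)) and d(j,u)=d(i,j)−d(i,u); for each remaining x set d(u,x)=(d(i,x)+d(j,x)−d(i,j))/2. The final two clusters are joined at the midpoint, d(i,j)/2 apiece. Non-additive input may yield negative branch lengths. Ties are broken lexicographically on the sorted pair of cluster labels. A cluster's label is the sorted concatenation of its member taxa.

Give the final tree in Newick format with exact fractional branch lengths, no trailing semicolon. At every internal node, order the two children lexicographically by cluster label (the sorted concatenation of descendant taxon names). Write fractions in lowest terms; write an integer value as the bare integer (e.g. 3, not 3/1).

iteration 1: select B,K (d=8, Q=-247); attach at lengths (13/8, 51/8); label the merged cluster BK
  updated: d(BK,G)=16, d(BK,J)=71/2, d(BK,O)=63/2, d(BK,Q)=65/2
iteration 2: select O,Q (d=2, Q=-148); attach at lengths (-67/6, 79/6); label the merged cluster OQ
  updated: d(BK,OQ)=31, d(G,OQ)=21, d(J,OQ)=20
iteration 3: select BK,G (d=16, Q=-185/2); attach at lengths (145/8, -17/8); label the merged cluster BGK
  updated: d(BGK,J)=49/4, d(BGK,OQ)=18
iteration 4: select BGK,J (d=49/4, Q=-201/4); attach at lengths (41/8, 57/8); label the merged cluster BGJK
  updated: d(BGJK,OQ)=103/8
iteration 5: select BGJK,OQ (d=103/8); attach at lengths (103/16, 103/16); label the merged cluster BGJKOQ
final tree: ((((B:13/8,K:51/8):145/8,G:-17/8):41/8,J:57/8):103/16,(O:-67/6,Q:79/6):103/16)
total length: 409/8

((((B:13/8,K:51/8):145/8,G:-17/8):41/8,J:57/8):103/16,(O:-67/6,Q:79/6):103/16)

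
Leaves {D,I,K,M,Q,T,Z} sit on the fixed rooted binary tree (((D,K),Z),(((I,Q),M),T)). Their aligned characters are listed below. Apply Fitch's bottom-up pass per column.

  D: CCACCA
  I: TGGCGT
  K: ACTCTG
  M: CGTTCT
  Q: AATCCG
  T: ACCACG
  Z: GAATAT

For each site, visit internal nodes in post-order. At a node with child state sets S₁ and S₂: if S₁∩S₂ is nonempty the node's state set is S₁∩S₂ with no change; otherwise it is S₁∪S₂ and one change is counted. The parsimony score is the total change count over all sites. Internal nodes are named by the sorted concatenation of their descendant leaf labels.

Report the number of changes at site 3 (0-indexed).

[col 0] DK: children D:{C}, K:{A} ∪→ {A,C}; cost 1
[col 0] DKZ: children DK:{A,C}, Z:{G} ∪→ {A,C,G}; cost 1
[col 0] IQ: children I:{T}, Q:{A} ∪→ {A,T}; cost 1
[col 0] IMQ: children IQ:{A,T}, M:{C} ∪→ {A,C,T}; cost 1
[col 0] IMQT: children IMQ:{A,C,T}, T:{A} ∩→ {A}; cost 0
[col 0] DIKMQTZ: children DKZ:{A,C,G}, IMQT:{A} ∩→ {A}; cost 0
[col 1] DK: children D:{C}, K:{C} ∩→ {C}; cost 0
[col 1] DKZ: children DK:{C}, Z:{A} ∪→ {A,C}; cost 1
[col 1] IQ: children I:{G}, Q:{A} ∪→ {A,G}; cost 1
[col 1] IMQ: children IQ:{A,G}, M:{G} ∩→ {G}; cost 0
[col 1] IMQT: children IMQ:{G}, T:{C} ∪→ {C,G}; cost 1
[col 1] DIKMQTZ: children DKZ:{A,C}, IMQT:{C,G} ∩→ {C}; cost 0
[col 2] DK: children D:{A}, K:{T} ∪→ {A,T}; cost 1
[col 2] DKZ: children DK:{A,T}, Z:{A} ∩→ {A}; cost 0
[col 2] IQ: children I:{G}, Q:{T} ∪→ {G,T}; cost 1
[col 2] IMQ: children IQ:{G,T}, M:{T} ∩→ {T}; cost 0
[col 2] IMQT: children IMQ:{T}, T:{C} ∪→ {C,T}; cost 1
[col 2] DIKMQTZ: children DKZ:{A}, IMQT:{C,T} ∪→ {A,C,T}; cost 1
[col 3] DK: children D:{C}, K:{C} ∩→ {C}; cost 0
[col 3] DKZ: children DK:{C}, Z:{T} ∪→ {C,T}; cost 1
[col 3] IQ: children I:{C}, Q:{C} ∩→ {C}; cost 0
[col 3] IMQ: children IQ:{C}, M:{T} ∪→ {C,T}; cost 1
[col 3] IMQT: children IMQ:{C,T}, T:{A} ∪→ {A,C,T}; cost 1
[col 3] DIKMQTZ: children DKZ:{C,T}, IMQT:{A,C,T} ∩→ {C,T}; cost 0
[col 4] DK: children D:{C}, K:{T} ∪→ {C,T}; cost 1
[col 4] DKZ: children DK:{C,T}, Z:{A} ∪→ {A,C,T}; cost 1
[col 4] IQ: children I:{G}, Q:{C} ∪→ {C,G}; cost 1
[col 4] IMQ: children IQ:{C,G}, M:{C} ∩→ {C}; cost 0
[col 4] IMQT: children IMQ:{C}, T:{C} ∩→ {C}; cost 0
[col 4] DIKMQTZ: children DKZ:{A,C,T}, IMQT:{C} ∩→ {C}; cost 0
[col 5] DK: children D:{A}, K:{G} ∪→ {A,G}; cost 1
[col 5] DKZ: children DK:{A,G}, Z:{T} ∪→ {A,G,T}; cost 1
[col 5] IQ: children I:{T}, Q:{G} ∪→ {G,T}; cost 1
[col 5] IMQ: children IQ:{G,T}, M:{T} ∩→ {T}; cost 0
[col 5] IMQT: children IMQ:{T}, T:{G} ∪→ {G,T}; cost 1
[col 5] DIKMQTZ: children DKZ:{A,G,T}, IMQT:{G,T} ∩→ {G,T}; cost 0
per-site changes: [4, 3, 4, 3, 3, 4]; total = 21

3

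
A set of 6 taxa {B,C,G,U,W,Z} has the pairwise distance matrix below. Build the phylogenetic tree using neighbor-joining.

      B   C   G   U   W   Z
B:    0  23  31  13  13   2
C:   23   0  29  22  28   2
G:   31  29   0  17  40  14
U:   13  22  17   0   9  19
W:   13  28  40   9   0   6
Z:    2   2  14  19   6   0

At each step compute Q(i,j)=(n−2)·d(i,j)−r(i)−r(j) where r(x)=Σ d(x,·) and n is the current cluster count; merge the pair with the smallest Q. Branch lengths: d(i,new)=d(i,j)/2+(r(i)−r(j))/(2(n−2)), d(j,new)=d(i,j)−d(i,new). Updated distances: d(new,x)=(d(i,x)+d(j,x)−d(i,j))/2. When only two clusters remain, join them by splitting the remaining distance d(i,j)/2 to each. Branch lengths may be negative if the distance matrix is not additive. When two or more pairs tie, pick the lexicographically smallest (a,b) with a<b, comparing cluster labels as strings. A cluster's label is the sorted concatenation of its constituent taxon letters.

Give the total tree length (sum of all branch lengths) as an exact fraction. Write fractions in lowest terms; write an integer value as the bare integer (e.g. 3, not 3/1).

1. join G+U (d=17, Q=-143) ⇒ GU; edges |G|=119/8, |U|=17/8
  updated: d(B,GU)=27/2, d(C,GU)=17, d(GU,W)=16, d(GU,Z)=8
2. join C+Z (d=2, Q=-82) ⇒ CZ; edges |C|=29/3, |Z|=-23/3
  updated: d(B,CZ)=23/2, d(CZ,GU)=23/2, d(CZ,W)=16
3. join B+W (d=13, Q=-57) ⇒ BW; edges |B|=19/4, |W|=33/4
  updated: d(BW,CZ)=29/4, d(BW,GU)=33/4
4. join BW+CZ (d=29/4, Q=-27) ⇒ BCWZ; edges |BW|=2, |CZ|=21/4
  updated: d(BCWZ,GU)=25/4
5. join BCWZ+GU (d=25/4) ⇒ BCGUWZ; edges |BCWZ|=25/8, |GU|=25/8
final tree: (((B:19/4,W:33/4):2,(C:29/3,Z:-23/3):21/4):25/8,(G:119/8,U:17/8):25/8)
total length: 91/2

91/2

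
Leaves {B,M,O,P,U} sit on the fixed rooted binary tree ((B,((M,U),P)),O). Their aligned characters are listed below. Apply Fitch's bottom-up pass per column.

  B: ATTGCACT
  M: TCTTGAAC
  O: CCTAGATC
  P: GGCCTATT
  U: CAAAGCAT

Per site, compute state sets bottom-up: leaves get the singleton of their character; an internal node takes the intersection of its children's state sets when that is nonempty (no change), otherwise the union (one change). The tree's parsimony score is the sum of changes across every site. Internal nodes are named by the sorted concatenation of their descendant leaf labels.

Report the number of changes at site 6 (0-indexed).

2

site 0, node MU: M={T} ∪ U={C} → {C,T} (+1)
site 0, node MPU: MU={C,T} ∪ P={G} → {C,G,T} (+1)
site 0, node BMPU: B={A} ∪ MPU={C,G,T} → {A,C,G,T} (+1)
site 0, node BMOPU: BMPU={A,C,G,T} ∩ O={C} → {C} (+0)
site 1, node MU: M={C} ∪ U={A} → {A,C} (+1)
site 1, node MPU: MU={A,C} ∪ P={G} → {A,C,G} (+1)
site 1, node BMPU: B={T} ∪ MPU={A,C,G} → {A,C,G,T} (+1)
site 1, node BMOPU: BMPU={A,C,G,T} ∩ O={C} → {C} (+0)
site 2, node MU: M={T} ∪ U={A} → {A,T} (+1)
site 2, node MPU: MU={A,T} ∪ P={C} → {A,C,T} (+1)
site 2, node BMPU: B={T} ∩ MPU={A,C,T} → {T} (+0)
site 2, node BMOPU: BMPU={T} ∩ O={T} → {T} (+0)
site 3, node MU: M={T} ∪ U={A} → {A,T} (+1)
site 3, node MPU: MU={A,T} ∪ P={C} → {A,C,T} (+1)
site 3, node BMPU: B={G} ∪ MPU={A,C,T} → {A,C,G,T} (+1)
site 3, node BMOPU: BMPU={A,C,G,T} ∩ O={A} → {A} (+0)
site 4, node MU: M={G} ∩ U={G} → {G} (+0)
site 4, node MPU: MU={G} ∪ P={T} → {G,T} (+1)
site 4, node BMPU: B={C} ∪ MPU={G,T} → {C,G,T} (+1)
site 4, node BMOPU: BMPU={C,G,T} ∩ O={G} → {G} (+0)
site 5, node MU: M={A} ∪ U={C} → {A,C} (+1)
site 5, node MPU: MU={A,C} ∩ P={A} → {A} (+0)
site 5, node BMPU: B={A} ∩ MPU={A} → {A} (+0)
site 5, node BMOPU: BMPU={A} ∩ O={A} → {A} (+0)
site 6, node MU: M={A} ∩ U={A} → {A} (+0)
site 6, node MPU: MU={A} ∪ P={T} → {A,T} (+1)
site 6, node BMPU: B={C} ∪ MPU={A,T} → {A,C,T} (+1)
site 6, node BMOPU: BMPU={A,C,T} ∩ O={T} → {T} (+0)
site 7, node MU: M={C} ∪ U={T} → {C,T} (+1)
site 7, node MPU: MU={C,T} ∩ P={T} → {T} (+0)
site 7, node BMPU: B={T} ∩ MPU={T} → {T} (+0)
site 7, node BMOPU: BMPU={T} ∪ O={C} → {C,T} (+1)
per-site changes: [3, 3, 2, 3, 2, 1, 2, 2]; total = 18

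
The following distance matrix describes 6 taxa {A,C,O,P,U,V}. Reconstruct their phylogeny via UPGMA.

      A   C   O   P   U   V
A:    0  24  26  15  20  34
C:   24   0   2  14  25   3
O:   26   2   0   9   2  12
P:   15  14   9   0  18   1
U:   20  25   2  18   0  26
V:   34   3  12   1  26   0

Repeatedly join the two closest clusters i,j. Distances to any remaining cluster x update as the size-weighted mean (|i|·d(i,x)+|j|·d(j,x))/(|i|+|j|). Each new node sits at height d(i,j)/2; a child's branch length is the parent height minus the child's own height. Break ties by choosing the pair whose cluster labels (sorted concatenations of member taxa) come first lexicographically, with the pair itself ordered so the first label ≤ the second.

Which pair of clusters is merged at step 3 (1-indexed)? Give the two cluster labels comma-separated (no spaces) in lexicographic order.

CO,PV

step 1: merge (P,V) at d=1; branch lengths P→1/2, V→1/2; new cluster PV
  updated: d(A,PV)=49/2, d(C,PV)=17/2, d(O,PV)=21/2, d(PV,U)=22
step 2: merge (C,O) at d=2; branch lengths C→1, O→1; new cluster CO
  updated: d(A,CO)=25, d(CO,PV)=19/2, d(CO,U)=27/2
step 3: merge (CO,PV) at d=19/2; branch lengths CO→15/4, PV→17/4; new cluster COPV
  updated: d(A,COPV)=99/4, d(COPV,U)=71/4
step 4: merge (COPV,U) at d=71/4; branch lengths COPV→33/8, U→71/8; new cluster COPUV
  updated: d(A,COPUV)=119/5
step 5: merge (A,COPUV) at d=119/5; branch lengths A→119/10, COPUV→121/40; new cluster ACOPUV
final tree: (A:119/10,(((C:1,O:1):15/4,(P:1/2,V:1/2):17/4):33/8,U:71/8):121/40)
total length: 1557/40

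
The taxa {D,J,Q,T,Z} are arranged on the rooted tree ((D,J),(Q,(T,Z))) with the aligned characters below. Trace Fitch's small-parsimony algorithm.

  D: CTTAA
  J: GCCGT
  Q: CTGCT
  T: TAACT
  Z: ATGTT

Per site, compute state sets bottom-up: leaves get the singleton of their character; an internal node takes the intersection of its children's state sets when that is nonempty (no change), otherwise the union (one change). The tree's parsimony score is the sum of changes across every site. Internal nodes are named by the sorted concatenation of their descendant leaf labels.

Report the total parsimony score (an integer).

12

[col 0] DJ: children D:{C}, J:{G} ∪→ {C,G}; cost 1
[col 0] TZ: children T:{T}, Z:{A} ∪→ {A,T}; cost 1
[col 0] QTZ: children Q:{C}, TZ:{A,T} ∪→ {A,C,T}; cost 1
[col 0] DJQTZ: children DJ:{C,G}, QTZ:{A,C,T} ∩→ {C}; cost 0
[col 1] DJ: children D:{T}, J:{C} ∪→ {C,T}; cost 1
[col 1] TZ: children T:{A}, Z:{T} ∪→ {A,T}; cost 1
[col 1] QTZ: children Q:{T}, TZ:{A,T} ∩→ {T}; cost 0
[col 1] DJQTZ: children DJ:{C,T}, QTZ:{T} ∩→ {T}; cost 0
[col 2] DJ: children D:{T}, J:{C} ∪→ {C,T}; cost 1
[col 2] TZ: children T:{A}, Z:{G} ∪→ {A,G}; cost 1
[col 2] QTZ: children Q:{G}, TZ:{A,G} ∩→ {G}; cost 0
[col 2] DJQTZ: children DJ:{C,T}, QTZ:{G} ∪→ {C,G,T}; cost 1
[col 3] DJ: children D:{A}, J:{G} ∪→ {A,G}; cost 1
[col 3] TZ: children T:{C}, Z:{T} ∪→ {C,T}; cost 1
[col 3] QTZ: children Q:{C}, TZ:{C,T} ∩→ {C}; cost 0
[col 3] DJQTZ: children DJ:{A,G}, QTZ:{C} ∪→ {A,C,G}; cost 1
[col 4] DJ: children D:{A}, J:{T} ∪→ {A,T}; cost 1
[col 4] TZ: children T:{T}, Z:{T} ∩→ {T}; cost 0
[col 4] QTZ: children Q:{T}, TZ:{T} ∩→ {T}; cost 0
[col 4] DJQTZ: children DJ:{A,T}, QTZ:{T} ∩→ {T}; cost 0
per-site changes: [3, 2, 3, 3, 1]; total = 12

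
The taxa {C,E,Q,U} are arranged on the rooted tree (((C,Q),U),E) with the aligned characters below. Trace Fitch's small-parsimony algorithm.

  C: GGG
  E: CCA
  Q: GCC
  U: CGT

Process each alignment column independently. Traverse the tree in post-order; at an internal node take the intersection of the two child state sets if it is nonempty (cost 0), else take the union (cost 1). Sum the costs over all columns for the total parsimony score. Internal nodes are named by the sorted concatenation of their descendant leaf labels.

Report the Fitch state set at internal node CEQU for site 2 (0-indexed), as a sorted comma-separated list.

A,C,G,T

[col 0] CQ: children C:{G}, Q:{G} ∩→ {G}; cost 0
[col 0] CQU: children CQ:{G}, U:{C} ∪→ {C,G}; cost 1
[col 0] CEQU: children CQU:{C,G}, E:{C} ∩→ {C}; cost 0
[col 1] CQ: children C:{G}, Q:{C} ∪→ {C,G}; cost 1
[col 1] CQU: children CQ:{C,G}, U:{G} ∩→ {G}; cost 0
[col 1] CEQU: children CQU:{G}, E:{C} ∪→ {C,G}; cost 1
[col 2] CQ: children C:{G}, Q:{C} ∪→ {C,G}; cost 1
[col 2] CQU: children CQ:{C,G}, U:{T} ∪→ {C,G,T}; cost 1
[col 2] CEQU: children CQU:{C,G,T}, E:{A} ∪→ {A,C,G,T}; cost 1
per-site changes: [1, 2, 3]; total = 6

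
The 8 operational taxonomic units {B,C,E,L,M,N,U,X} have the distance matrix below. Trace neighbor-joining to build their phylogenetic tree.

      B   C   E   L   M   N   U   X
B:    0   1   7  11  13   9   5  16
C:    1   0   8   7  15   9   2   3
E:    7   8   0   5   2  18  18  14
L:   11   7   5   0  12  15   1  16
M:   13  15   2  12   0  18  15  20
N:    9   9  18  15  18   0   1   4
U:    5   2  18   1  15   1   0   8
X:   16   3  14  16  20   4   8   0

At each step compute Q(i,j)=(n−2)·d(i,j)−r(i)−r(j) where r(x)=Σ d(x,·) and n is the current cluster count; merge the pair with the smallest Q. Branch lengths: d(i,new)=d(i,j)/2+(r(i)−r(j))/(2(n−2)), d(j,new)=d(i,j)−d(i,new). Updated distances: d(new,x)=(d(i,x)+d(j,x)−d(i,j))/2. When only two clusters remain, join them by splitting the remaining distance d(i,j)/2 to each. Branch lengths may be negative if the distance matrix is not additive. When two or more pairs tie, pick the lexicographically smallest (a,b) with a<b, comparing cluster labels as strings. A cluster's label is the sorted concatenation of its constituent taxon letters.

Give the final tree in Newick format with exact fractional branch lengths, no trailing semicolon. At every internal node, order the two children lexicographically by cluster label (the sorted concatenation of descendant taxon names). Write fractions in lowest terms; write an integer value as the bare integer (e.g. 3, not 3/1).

(((B:2,C:-1):21/16,((E:-11/12,M:35/12):47/8,L:13/8):61/16):37/32,((N:6/5,X:14/5):83/24,U:-23/24):37/32)

step 1: merge (E,M) at d=2, Q=-155; branch lengths E→-11/12, M→35/12; new cluster EM
  updated: d(B,EM)=9, d(C,EM)=21/2, d(EM,L)=15/2, d(EM,N)=17, d(EM,U)=31/2, d(EM,X)=16
step 2: merge (N,X) at d=4, Q=-98; branch lengths N→6/5, X→14/5; new cluster NX
  updated: d(B,NX)=21/2, d(C,NX)=4, d(EM,NX)=29/2, d(L,NX)=27/2, d(NX,U)=5/2
step 3: merge (EM,L) at d=15/2, Q=-67; branch lengths EM→47/8, L→13/8; new cluster ELM
  updated: d(B,ELM)=25/4, d(C,ELM)=5, d(ELM,NX)=41/4, d(ELM,U)=9/2
step 4: merge (NX,U) at d=5/2, Q=-135/4; branch lengths NX→83/24, U→-23/24; new cluster NUX
  updated: d(B,NUX)=13/2, d(C,NUX)=7/4, d(ELM,NUX)=49/8
step 5: merge (B,C) at d=1, Q=-39/2; branch lengths B→2, C→-1; new cluster BC
  updated: d(BC,ELM)=41/8, d(BC,NUX)=29/8
step 6: merge (BC,ELM) at d=41/8, Q=-119/8; branch lengths BC→21/16, ELM→61/16; new cluster BCELM
  updated: d(BCELM,NUX)=37/16
step 7: merge (BCELM,NUX) at d=37/16; branch lengths BCELM→37/32, NUX→37/32; new cluster BCELMNUX
final tree: (((B:2,C:-1):21/16,((E:-11/12,M:35/12):47/8,L:13/8):61/16):37/32,((N:6/5,X:14/5):83/24,U:-23/24):37/32)
total length: 391/16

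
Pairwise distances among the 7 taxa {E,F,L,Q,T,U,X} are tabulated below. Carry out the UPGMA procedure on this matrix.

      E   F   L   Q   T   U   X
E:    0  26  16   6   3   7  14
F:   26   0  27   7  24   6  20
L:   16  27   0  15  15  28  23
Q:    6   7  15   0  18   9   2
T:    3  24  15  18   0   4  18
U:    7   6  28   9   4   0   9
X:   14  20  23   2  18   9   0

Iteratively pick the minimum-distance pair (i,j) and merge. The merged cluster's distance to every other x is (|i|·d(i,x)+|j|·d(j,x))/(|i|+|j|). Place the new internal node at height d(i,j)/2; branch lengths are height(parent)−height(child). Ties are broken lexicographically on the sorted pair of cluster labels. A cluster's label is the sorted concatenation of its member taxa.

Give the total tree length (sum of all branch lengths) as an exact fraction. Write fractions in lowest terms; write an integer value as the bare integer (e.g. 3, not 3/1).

step 1: merge (Q,X) at d=2; branch lengths Q→1, X→1; new cluster QX
  updated: d(E,QX)=10, d(F,QX)=27/2, d(L,QX)=19, d(QX,T)=18, d(QX,U)=9
step 2: merge (E,T) at d=3; branch lengths E→3/2, T→3/2; new cluster ET
  updated: d(ET,F)=25, d(ET,L)=31/2, d(ET,QX)=14, d(ET,U)=11/2
step 3: merge (ET,U) at d=11/2; branch lengths ET→5/4, U→11/4; new cluster ETU
  updated: d(ETU,F)=56/3, d(ETU,L)=59/3, d(ETU,QX)=37/3
step 4: merge (ETU,QX) at d=37/3; branch lengths ETU→41/12, QX→31/6; new cluster EQTUX
  updated: d(EQTUX,F)=83/5, d(EQTUX,L)=97/5
step 5: merge (EQTUX,F) at d=83/5; branch lengths EQTUX→32/15, F→83/10; new cluster EFQTUX
  updated: d(EFQTUX,L)=62/3
step 6: merge (EFQTUX,L) at d=62/3; branch lengths EFQTUX→61/30, L→31/3; new cluster EFLQTUX
final tree: (((((E:3/2,T:3/2):5/4,U:11/4):41/12,(Q:1,X:1):31/6):32/15,F:83/10):61/30,L:31/3)
total length: 2423/60

2423/60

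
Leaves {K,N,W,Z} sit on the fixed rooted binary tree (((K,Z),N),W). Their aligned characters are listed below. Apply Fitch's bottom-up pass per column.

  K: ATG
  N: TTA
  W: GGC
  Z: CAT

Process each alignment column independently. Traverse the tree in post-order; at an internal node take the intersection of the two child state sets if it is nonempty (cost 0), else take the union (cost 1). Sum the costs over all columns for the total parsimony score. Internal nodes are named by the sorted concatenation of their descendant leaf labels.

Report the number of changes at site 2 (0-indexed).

3

[col 0] KZ: children K:{A}, Z:{C} ∪→ {A,C}; cost 1
[col 0] KNZ: children KZ:{A,C}, N:{T} ∪→ {A,C,T}; cost 1
[col 0] KNWZ: children KNZ:{A,C,T}, W:{G} ∪→ {A,C,G,T}; cost 1
[col 1] KZ: children K:{T}, Z:{A} ∪→ {A,T}; cost 1
[col 1] KNZ: children KZ:{A,T}, N:{T} ∩→ {T}; cost 0
[col 1] KNWZ: children KNZ:{T}, W:{G} ∪→ {G,T}; cost 1
[col 2] KZ: children K:{G}, Z:{T} ∪→ {G,T}; cost 1
[col 2] KNZ: children KZ:{G,T}, N:{A} ∪→ {A,G,T}; cost 1
[col 2] KNWZ: children KNZ:{A,G,T}, W:{C} ∪→ {A,C,G,T}; cost 1
per-site changes: [3, 2, 3]; total = 8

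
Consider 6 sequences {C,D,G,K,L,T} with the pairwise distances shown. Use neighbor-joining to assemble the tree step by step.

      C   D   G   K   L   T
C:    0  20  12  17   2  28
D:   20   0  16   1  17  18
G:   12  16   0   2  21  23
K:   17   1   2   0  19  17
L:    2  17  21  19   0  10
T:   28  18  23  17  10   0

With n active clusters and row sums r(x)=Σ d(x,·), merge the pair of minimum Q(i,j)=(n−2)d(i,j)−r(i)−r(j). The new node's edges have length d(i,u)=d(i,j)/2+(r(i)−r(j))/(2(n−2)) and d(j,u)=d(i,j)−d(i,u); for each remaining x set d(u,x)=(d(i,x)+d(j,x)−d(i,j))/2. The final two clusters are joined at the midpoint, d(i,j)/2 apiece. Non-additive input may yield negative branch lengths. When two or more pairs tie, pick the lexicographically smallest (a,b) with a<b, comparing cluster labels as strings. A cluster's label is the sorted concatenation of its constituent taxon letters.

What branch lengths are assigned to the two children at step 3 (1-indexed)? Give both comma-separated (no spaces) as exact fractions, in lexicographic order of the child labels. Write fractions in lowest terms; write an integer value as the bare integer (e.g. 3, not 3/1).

75/16,65/16

iteration 1: select C,L (d=2, Q=-140); attach at lengths (9/4, -1/4); label the merged cluster CL
  updated: d(CL,D)=35/2, d(CL,G)=31/2, d(CL,K)=17, d(CL,T)=18
iteration 2: select CL,T (d=18, Q=-90); attach at lengths (23/3, 31/3); label the merged cluster CLT
  updated: d(CLT,D)=35/4, d(CLT,G)=41/4, d(CLT,K)=8
iteration 3: select CLT,D (d=35/4, Q=-141/4); attach at lengths (75/16, 65/16); label the merged cluster CDLT
  updated: d(CDLT,G)=35/4, d(CDLT,K)=1/8
iteration 4: select CDLT,G (d=35/4, Q=-87/8); attach at lengths (55/16, 85/16); label the merged cluster CDGLT
  updated: d(CDGLT,K)=-53/16
iteration 5: select CDGLT,K (d=-53/16); attach at lengths (-53/32, -53/32); label the merged cluster CDGKLT
final tree: (((((C:9/4,L:-1/4):23/3,T:31/3):75/16,D:65/16):55/16,G:85/16):-53/32,K:-53/32)
total length: 547/16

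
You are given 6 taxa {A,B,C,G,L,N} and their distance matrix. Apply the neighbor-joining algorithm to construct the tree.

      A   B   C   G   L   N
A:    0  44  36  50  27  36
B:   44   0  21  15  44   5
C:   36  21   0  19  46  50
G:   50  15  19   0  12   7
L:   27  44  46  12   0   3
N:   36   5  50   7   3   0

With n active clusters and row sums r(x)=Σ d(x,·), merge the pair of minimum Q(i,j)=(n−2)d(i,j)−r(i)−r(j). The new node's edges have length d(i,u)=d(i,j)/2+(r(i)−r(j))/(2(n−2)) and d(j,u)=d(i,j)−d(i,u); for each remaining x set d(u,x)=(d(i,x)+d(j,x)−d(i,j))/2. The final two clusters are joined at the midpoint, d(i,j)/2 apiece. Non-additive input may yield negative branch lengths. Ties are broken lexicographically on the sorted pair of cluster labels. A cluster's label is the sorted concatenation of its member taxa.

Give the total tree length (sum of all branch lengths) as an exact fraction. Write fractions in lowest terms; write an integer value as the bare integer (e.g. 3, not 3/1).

1. join A+C (d=36, Q=-221) ⇒ AC; edges |A|=165/8, |C|=123/8
  updated: d(AC,B)=29/2, d(AC,G)=33/2, d(AC,L)=37/2, d(AC,N)=25
2. join AC+B (d=29/2, Q=-219/2) ⇒ ABC; edges |AC|=79/12, |B|=95/12
  updated: d(ABC,G)=17/2, d(ABC,L)=24, d(ABC,N)=31/4
3. join ABC+G (d=17/2, Q=-203/4) ⇒ ABCG; edges |ABC|=119/16, |G|=17/16
  updated: d(ABCG,L)=55/4, d(ABCG,N)=25/8
4. join ABCG+L (d=55/4, Q=-159/8) ⇒ ABCGL; edges |ABCG|=111/16, |L|=109/16
  updated: d(ABCGL,N)=-61/16
5. join ABCGL+N (d=-61/16) ⇒ ABCGLN; edges |ABCGL|=-61/32, |N|=-61/32
final tree: (((((A:165/8,C:123/8):79/12,B:95/12):119/16,G:17/16):111/16,L:109/16):-61/32,N:-61/32)
total length: 1103/16

1103/16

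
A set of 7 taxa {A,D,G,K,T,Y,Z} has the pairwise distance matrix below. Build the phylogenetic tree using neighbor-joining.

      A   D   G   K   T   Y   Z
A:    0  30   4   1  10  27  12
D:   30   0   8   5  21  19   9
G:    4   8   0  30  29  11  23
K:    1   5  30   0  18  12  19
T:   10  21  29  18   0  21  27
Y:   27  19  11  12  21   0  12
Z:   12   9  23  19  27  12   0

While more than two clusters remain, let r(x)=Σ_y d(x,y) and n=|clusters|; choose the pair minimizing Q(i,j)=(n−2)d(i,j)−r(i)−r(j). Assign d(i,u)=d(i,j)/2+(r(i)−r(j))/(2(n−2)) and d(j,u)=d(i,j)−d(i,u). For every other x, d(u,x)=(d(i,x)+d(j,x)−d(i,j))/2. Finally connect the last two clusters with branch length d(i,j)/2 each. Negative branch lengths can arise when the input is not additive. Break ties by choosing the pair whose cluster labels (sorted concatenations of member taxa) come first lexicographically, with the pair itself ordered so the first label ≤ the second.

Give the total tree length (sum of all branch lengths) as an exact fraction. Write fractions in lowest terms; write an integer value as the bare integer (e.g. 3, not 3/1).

1. join A+G (d=4, Q=-169) ⇒ AG; edges |A|=-1/10, |G|=41/10
  updated: d(AG,D)=17, d(AG,K)=27/2, d(AG,T)=35/2, d(AG,Y)=17, d(AG,Z)=31/2
2. join D+K (d=5, Q=-237/2) ⇒ DK; edges |D|=47/16, |K|=33/16
  updated: d(AG,DK)=51/4, d(DK,T)=17, d(DK,Y)=13, d(DK,Z)=23/2
3. join Y+Z (d=12, Q=-93) ⇒ YZ; edges |Y|=11/2, |Z|=13/2
  updated: d(AG,YZ)=41/4, d(DK,YZ)=25/4, d(T,YZ)=18
4. join AG+T (d=35/2, Q=-58) ⇒ AGT; edges |AG|=23/4, |T|=47/4
  updated: d(AGT,DK)=49/8, d(AGT,YZ)=43/8
5. join AGT+DK (d=49/8, Q=-71/4) ⇒ ADGKT; edges |AGT|=21/8, |DK|=7/2
  updated: d(ADGKT,YZ)=11/4
6. join ADGKT+YZ (d=11/4) ⇒ ADGKTYZ; edges |ADGKT|=11/8, |YZ|=11/8
final tree: ((((A:-1/10,G:41/10):23/4,T:47/4):21/8,(D:47/16,K:33/16):7/2):11/8,(Y:11/2,Z:13/2):11/8)
total length: 379/8

379/8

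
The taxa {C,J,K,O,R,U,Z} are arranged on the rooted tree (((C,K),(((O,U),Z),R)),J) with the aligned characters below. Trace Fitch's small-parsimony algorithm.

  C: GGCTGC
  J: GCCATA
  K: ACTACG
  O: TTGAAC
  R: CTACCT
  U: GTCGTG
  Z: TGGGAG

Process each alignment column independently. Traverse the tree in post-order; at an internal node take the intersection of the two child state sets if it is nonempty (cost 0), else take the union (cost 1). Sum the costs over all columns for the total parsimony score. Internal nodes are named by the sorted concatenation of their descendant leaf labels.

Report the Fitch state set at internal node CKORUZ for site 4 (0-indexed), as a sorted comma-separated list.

C

[col 0] CK: children C:{G}, K:{A} ∪→ {A,G}; cost 1
[col 0] OU: children O:{T}, U:{G} ∪→ {G,T}; cost 1
[col 0] OUZ: children OU:{G,T}, Z:{T} ∩→ {T}; cost 0
[col 0] ORUZ: children OUZ:{T}, R:{C} ∪→ {C,T}; cost 1
[col 0] CKORUZ: children CK:{A,G}, ORUZ:{C,T} ∪→ {A,C,G,T}; cost 1
[col 0] CJKORUZ: children CKORUZ:{A,C,G,T}, J:{G} ∩→ {G}; cost 0
[col 1] CK: children C:{G}, K:{C} ∪→ {C,G}; cost 1
[col 1] OU: children O:{T}, U:{T} ∩→ {T}; cost 0
[col 1] OUZ: children OU:{T}, Z:{G} ∪→ {G,T}; cost 1
[col 1] ORUZ: children OUZ:{G,T}, R:{T} ∩→ {T}; cost 0
[col 1] CKORUZ: children CK:{C,G}, ORUZ:{T} ∪→ {C,G,T}; cost 1
[col 1] CJKORUZ: children CKORUZ:{C,G,T}, J:{C} ∩→ {C}; cost 0
[col 2] CK: children C:{C}, K:{T} ∪→ {C,T}; cost 1
[col 2] OU: children O:{G}, U:{C} ∪→ {C,G}; cost 1
[col 2] OUZ: children OU:{C,G}, Z:{G} ∩→ {G}; cost 0
[col 2] ORUZ: children OUZ:{G}, R:{A} ∪→ {A,G}; cost 1
[col 2] CKORUZ: children CK:{C,T}, ORUZ:{A,G} ∪→ {A,C,G,T}; cost 1
[col 2] CJKORUZ: children CKORUZ:{A,C,G,T}, J:{C} ∩→ {C}; cost 0
[col 3] CK: children C:{T}, K:{A} ∪→ {A,T}; cost 1
[col 3] OU: children O:{A}, U:{G} ∪→ {A,G}; cost 1
[col 3] OUZ: children OU:{A,G}, Z:{G} ∩→ {G}; cost 0
[col 3] ORUZ: children OUZ:{G}, R:{C} ∪→ {C,G}; cost 1
[col 3] CKORUZ: children CK:{A,T}, ORUZ:{C,G} ∪→ {A,C,G,T}; cost 1
[col 3] CJKORUZ: children CKORUZ:{A,C,G,T}, J:{A} ∩→ {A}; cost 0
[col 4] CK: children C:{G}, K:{C} ∪→ {C,G}; cost 1
[col 4] OU: children O:{A}, U:{T} ∪→ {A,T}; cost 1
[col 4] OUZ: children OU:{A,T}, Z:{A} ∩→ {A}; cost 0
[col 4] ORUZ: children OUZ:{A}, R:{C} ∪→ {A,C}; cost 1
[col 4] CKORUZ: children CK:{C,G}, ORUZ:{A,C} ∩→ {C}; cost 0
[col 4] CJKORUZ: children CKORUZ:{C}, J:{T} ∪→ {C,T}; cost 1
[col 5] CK: children C:{C}, K:{G} ∪→ {C,G}; cost 1
[col 5] OU: children O:{C}, U:{G} ∪→ {C,G}; cost 1
[col 5] OUZ: children OU:{C,G}, Z:{G} ∩→ {G}; cost 0
[col 5] ORUZ: children OUZ:{G}, R:{T} ∪→ {G,T}; cost 1
[col 5] CKORUZ: children CK:{C,G}, ORUZ:{G,T} ∩→ {G}; cost 0
[col 5] CJKORUZ: children CKORUZ:{G}, J:{A} ∪→ {A,G}; cost 1
per-site changes: [4, 3, 4, 4, 4, 4]; total = 23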